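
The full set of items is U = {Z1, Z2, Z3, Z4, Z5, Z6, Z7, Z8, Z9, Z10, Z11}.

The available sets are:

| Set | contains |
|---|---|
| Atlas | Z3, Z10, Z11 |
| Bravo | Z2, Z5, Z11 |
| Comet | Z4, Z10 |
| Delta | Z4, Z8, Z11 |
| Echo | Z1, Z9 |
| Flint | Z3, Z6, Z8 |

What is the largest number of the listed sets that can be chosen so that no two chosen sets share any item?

Bravo, Comet, Echo, Flint are pairwise disjoint (Bravo={Z2,Z5,Z11}; Comet={Z4,Z10}; Echo={Z1,Z9}; Flint={Z3,Z6,Z8}).
Every remaining set overlaps one of these, and no 5 of the listed sets are pairwise disjoint, so 4 is the maximum.

4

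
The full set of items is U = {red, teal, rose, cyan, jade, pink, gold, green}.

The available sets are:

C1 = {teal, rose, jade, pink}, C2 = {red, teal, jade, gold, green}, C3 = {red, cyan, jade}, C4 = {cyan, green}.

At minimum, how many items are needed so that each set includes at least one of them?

2

Take H = {jade, green}. Each listed set contains at least one of these, so H is a hitting set of size 2.
The sets C1, C4 are pairwise disjoint, so any hitting set needs a separate item for each — at least 2. Hence 2 is optimal.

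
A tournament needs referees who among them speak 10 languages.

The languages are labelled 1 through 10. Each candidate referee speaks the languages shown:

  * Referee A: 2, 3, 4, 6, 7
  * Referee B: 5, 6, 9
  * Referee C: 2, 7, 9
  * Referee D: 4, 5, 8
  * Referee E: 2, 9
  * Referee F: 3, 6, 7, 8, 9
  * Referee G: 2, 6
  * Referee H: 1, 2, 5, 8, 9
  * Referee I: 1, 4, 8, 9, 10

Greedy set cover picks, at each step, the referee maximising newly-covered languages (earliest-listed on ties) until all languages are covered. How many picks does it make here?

3

Greedy: pick A (covers 5 new) → pick H (covers 4 new) → pick I (covers 1 new). Total picks: 3.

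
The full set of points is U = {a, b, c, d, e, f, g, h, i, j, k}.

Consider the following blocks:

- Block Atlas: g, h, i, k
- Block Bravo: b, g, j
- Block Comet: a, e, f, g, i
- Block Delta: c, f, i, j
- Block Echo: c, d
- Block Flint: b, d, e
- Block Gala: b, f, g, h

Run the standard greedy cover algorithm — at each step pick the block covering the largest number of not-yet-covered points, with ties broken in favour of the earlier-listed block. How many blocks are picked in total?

Greedy: pick Comet (covers 5 new) → pick Atlas (covers 2 new) → pick Bravo (covers 2 new) → pick Echo (covers 2 new). Total picks: 4.

4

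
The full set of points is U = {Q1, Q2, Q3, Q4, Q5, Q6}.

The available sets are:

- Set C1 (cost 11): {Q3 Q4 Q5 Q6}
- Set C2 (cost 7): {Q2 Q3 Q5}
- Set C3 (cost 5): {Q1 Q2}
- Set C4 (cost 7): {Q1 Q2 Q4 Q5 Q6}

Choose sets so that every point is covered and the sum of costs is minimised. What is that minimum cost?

14

C2, C4 together cover every point (C2 ∪ C4 = {Q1, Q2, Q3, Q4, Q5, Q6}); total cost 7 + 7 = 14.
No covering selection has total cost below 14.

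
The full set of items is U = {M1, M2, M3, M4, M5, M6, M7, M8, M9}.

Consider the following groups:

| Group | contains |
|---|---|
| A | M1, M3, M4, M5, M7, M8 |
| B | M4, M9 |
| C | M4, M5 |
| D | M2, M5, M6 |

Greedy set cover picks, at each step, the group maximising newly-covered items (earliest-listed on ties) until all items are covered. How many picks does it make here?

3

Greedy: pick A (covers 6 new) → pick D (covers 2 new) → pick B (covers 1 new). Total picks: 3.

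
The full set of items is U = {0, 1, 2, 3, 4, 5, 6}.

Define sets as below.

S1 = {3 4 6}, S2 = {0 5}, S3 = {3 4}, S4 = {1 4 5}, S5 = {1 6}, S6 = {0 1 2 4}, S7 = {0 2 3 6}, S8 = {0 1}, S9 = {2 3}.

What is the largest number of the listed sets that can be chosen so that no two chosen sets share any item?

3

S2, S5, S9 are pairwise disjoint (S2={0,5}; S5={1,6}; S9={2,3}).
Every remaining set overlaps one of these, and no 4 of the listed sets are pairwise disjoint, so 3 is the maximum.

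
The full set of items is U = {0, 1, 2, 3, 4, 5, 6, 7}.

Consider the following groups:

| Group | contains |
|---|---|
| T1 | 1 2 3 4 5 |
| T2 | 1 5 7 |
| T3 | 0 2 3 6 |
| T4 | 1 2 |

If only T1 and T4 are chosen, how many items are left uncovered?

Union of T1, T4 = {1, 2, 3, 4, 5}.
Not covered: 0, 6, 7 — 3 items.

3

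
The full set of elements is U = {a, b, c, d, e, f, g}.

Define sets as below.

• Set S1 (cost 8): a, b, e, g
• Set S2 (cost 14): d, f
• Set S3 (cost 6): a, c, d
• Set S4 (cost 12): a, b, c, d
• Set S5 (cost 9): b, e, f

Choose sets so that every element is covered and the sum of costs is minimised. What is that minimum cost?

S1, S3, S5 together cover every element (S1 ∪ S3 ∪ S5 = {a, b, c, d, e, f, g}); total cost 8 + 6 + 9 = 23.
No covering selection has total cost below 23.

23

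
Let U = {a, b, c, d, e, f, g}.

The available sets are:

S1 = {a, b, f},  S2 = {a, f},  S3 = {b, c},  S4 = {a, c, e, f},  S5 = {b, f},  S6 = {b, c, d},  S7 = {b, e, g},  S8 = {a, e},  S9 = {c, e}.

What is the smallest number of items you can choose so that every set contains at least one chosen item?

3

H = {c, e, f} meets every set (each contains at least one member of H), and |H| = 3.
No choice of 2 items meets every set, so 3 is the minimum.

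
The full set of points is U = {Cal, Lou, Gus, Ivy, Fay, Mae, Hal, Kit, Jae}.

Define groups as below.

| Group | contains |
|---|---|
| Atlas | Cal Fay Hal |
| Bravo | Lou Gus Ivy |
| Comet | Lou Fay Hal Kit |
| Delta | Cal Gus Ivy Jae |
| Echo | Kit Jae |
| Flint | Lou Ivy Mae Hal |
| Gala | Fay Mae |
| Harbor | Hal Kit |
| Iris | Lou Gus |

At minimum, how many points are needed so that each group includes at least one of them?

4

H = {Cal, Lou, Fay, Kit} meets every group (each contains at least one member of H), and |H| = 4.
No choice of 3 points meets every group, so 4 is the minimum.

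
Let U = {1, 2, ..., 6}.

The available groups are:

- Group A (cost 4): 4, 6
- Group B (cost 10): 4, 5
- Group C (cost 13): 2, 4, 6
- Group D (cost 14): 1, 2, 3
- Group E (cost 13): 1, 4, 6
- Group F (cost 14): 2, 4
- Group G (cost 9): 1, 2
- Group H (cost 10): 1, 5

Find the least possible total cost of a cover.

28

A, B, D together cover every element (A ∪ B ∪ D = {1, 2, 3, 4, 5, 6}); total cost 4 + 10 + 14 = 28.
The greedy pick A, G, B, D costs 37; no covering selection beats 28.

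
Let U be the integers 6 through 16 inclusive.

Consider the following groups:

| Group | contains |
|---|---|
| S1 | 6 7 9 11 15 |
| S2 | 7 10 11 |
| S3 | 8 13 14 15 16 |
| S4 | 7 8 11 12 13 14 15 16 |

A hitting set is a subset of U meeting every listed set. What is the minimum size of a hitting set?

2

Take H = {10, 15}. Each listed group contains at least one of these, so H is a hitting set of size 2.
The groups S2, S3 are pairwise disjoint, so any hitting set needs a separate element for each — at least 2. Hence 2 is optimal.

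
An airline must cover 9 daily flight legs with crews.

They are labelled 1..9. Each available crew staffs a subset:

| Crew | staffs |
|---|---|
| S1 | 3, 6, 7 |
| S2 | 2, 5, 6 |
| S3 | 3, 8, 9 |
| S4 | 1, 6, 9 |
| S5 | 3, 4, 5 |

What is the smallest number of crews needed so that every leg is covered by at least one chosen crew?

Take {S1, S2, S3, S4, S5}. Their union is {1, 2, 3, 4, 5, 6, 7, 8, 9}, which is all 9 legs.
No 4 of the 5 crews cover everything (all 5 combinations miss at least one leg), so 5 is optimal.

5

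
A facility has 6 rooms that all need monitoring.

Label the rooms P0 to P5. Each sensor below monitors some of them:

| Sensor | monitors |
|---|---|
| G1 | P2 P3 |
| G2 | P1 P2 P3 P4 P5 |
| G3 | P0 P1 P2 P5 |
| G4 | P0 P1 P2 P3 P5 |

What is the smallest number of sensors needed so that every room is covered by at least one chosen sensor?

Take {G2, G4}. Their union is {P0, P1, P2, P3, P4, P5}, which is all 6 rooms.
No single sensor has all 6 rooms (the largest, G2, has 5), so 2 is optimal.

2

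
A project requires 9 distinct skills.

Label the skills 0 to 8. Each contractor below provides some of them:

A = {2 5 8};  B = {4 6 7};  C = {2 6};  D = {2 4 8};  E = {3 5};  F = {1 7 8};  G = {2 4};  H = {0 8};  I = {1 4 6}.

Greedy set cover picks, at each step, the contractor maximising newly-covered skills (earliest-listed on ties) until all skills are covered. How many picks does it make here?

5

Greedy: pick A (covers 3 new) → pick B (covers 3 new) → pick E (covers 1 new) → pick F (covers 1 new) → pick H (covers 1 new). Total picks: 5.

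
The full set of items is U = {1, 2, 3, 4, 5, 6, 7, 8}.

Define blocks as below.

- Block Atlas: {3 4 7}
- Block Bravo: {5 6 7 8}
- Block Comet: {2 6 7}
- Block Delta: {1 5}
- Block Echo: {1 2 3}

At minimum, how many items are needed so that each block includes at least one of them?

Take H = {1, 7}. Each listed block contains at least one of these, so H is a hitting set of size 2.
The blocks Comet, Delta are pairwise disjoint, so any hitting set needs a separate item for each — at least 2. Hence 2 is optimal.

2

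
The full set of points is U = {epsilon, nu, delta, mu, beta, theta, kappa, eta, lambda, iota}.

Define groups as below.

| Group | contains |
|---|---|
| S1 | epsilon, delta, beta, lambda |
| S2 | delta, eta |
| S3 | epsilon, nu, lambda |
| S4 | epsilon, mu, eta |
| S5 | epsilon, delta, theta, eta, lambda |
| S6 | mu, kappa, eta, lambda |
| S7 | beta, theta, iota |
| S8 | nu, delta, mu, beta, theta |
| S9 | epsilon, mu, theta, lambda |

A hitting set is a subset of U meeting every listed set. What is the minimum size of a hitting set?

Take H = {theta, eta, lambda}. Each listed group contains at least one of these, so H is a hitting set of size 3.
The groups S2, S3, S7 are pairwise disjoint, so any hitting set needs a separate point for each — at least 3. Hence 3 is optimal.

3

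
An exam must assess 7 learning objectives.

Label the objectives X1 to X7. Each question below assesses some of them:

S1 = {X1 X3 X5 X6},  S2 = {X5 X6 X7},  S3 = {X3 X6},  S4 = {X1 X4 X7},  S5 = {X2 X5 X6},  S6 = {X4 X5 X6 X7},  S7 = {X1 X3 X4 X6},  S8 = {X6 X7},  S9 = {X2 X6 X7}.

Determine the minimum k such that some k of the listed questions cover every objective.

S1 and S7 and S9 together: S1 ∪ S7 ∪ S9 = {X1, X2, X3, X4, X5, X6, X7} — every objective is covered.
No 2 of the 9 questions cover everything (all 36 combinations miss at least one objective), so 3 is optimal.

3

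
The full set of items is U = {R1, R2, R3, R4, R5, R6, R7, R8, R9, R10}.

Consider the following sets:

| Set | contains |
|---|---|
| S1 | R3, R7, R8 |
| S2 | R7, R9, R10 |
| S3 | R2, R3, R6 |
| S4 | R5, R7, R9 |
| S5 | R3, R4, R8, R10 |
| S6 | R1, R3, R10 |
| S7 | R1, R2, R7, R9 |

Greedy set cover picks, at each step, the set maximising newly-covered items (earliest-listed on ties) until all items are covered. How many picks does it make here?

Greedy: pick S5 (covers 4 new) → pick S7 (covers 4 new) → pick S3 (covers 1 new) → pick S4 (covers 1 new). Total picks: 4.

4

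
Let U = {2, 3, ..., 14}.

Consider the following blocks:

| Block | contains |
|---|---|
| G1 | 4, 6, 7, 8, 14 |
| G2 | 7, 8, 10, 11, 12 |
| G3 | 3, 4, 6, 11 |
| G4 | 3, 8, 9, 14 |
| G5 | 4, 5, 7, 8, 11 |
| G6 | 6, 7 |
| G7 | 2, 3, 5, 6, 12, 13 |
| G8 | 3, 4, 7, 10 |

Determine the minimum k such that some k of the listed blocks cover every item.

G2, G4, G5, and G7 cover everything between them: the union {2, 3, 4, 5, 6, 7, 8, 9, 10, 11, 12, 13, 14} is all of U.
No 3 of the 8 blocks cover everything (all 56 combinations miss at least one item), so 4 is optimal.

4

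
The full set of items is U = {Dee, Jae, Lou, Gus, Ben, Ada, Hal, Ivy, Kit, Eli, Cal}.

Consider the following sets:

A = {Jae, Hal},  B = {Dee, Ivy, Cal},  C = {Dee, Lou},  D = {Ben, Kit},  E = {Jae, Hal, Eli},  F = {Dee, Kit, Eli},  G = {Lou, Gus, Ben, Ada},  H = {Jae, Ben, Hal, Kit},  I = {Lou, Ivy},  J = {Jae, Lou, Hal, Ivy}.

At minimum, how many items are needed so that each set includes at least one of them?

4

T = {Lou, Hal, Ivy, Kit} meets every set (each contains at least one member of T), and |T| = 4.
No choice of 3 items meets every set, so 4 is the minimum.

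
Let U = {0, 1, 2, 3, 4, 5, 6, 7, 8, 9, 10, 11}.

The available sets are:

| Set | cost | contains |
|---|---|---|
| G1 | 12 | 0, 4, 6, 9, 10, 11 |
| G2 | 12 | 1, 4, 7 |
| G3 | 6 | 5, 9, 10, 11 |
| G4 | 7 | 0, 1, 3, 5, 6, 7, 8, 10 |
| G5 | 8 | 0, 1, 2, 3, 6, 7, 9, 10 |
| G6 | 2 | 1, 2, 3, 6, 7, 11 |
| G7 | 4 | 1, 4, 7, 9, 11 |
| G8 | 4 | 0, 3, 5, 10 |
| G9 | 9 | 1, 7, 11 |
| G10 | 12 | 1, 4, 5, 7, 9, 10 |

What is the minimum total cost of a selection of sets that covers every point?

13

G4, G6, G7 together cover every point (G4 ∪ G6 ∪ G7 = {0, 1, 2, 3, 4, 5, 6, 7, 8, 9, 10, 11}); total cost 7 + 2 + 4 = 13.
The greedy pick G6, G8, G7, G4 costs 17; no covering selection beats 13.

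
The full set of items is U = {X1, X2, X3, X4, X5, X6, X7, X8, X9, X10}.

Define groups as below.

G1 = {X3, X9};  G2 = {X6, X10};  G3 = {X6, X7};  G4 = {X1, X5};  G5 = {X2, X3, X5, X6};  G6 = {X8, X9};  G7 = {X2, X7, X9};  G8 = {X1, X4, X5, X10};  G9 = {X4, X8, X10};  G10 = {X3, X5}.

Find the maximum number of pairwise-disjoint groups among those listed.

G1, G3, G4, G9 are pairwise disjoint (G1={X3,X9}; G3={X6,X7}; G4={X1,X5}; G9={X4,X8,X10}).
Every remaining group overlaps one of these, and no 5 of the listed groups are pairwise disjoint, so 4 is the maximum.

4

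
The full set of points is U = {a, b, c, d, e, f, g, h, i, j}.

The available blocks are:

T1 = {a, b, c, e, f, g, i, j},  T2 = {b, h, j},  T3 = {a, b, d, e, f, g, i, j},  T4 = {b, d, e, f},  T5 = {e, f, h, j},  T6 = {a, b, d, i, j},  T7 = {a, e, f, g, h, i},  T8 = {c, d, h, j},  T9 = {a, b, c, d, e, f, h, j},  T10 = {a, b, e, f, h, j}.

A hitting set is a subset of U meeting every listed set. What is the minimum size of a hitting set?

2

Take T = {b, h}. Each listed block contains at least one of these, so T is a hitting set of size 2.
No single point lies in every block, so at least 2 are needed and 2 is optimal.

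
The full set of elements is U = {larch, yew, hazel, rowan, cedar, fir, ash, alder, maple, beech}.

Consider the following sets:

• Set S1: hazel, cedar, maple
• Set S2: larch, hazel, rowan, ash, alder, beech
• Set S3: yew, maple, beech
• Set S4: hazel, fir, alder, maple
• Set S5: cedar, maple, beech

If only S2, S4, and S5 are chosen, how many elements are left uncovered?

Union of S2, S4, S5 = {larch, hazel, rowan, cedar, fir, ash, alder, maple, beech}.
Not covered: yew — 1 element.

1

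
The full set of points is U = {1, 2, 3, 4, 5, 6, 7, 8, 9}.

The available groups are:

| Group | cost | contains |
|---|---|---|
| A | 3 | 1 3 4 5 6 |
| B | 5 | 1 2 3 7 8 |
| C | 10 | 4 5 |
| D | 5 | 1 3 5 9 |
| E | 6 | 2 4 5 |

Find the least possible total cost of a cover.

13

A, B, D together cover every point (A ∪ B ∪ D = {1, 2, 3, 4, 5, 6, 7, 8, 9}); total cost 3 + 5 + 5 = 13.
No covering selection has total cost below 13.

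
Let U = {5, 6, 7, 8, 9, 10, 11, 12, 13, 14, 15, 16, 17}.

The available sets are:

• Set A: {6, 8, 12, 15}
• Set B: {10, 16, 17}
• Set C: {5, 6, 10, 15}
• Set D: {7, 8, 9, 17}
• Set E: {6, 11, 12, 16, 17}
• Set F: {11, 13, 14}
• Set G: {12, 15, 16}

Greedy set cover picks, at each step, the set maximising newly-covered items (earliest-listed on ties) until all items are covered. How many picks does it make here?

Greedy: pick E (covers 5 new) → pick C (covers 3 new) → pick D (covers 3 new) → pick F (covers 2 new). Total picks: 4.

4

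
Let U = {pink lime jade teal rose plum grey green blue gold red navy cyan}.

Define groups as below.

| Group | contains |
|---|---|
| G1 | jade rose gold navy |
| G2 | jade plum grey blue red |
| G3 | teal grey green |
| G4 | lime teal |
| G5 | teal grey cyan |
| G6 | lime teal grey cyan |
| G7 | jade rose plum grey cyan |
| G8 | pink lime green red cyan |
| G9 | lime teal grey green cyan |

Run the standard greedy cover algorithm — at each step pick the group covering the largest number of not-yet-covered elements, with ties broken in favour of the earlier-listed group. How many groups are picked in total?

Greedy: pick G2 (covers 5 new) → pick G8 (covers 4 new) → pick G1 (covers 3 new) → pick G3 (covers 1 new). Total picks: 4.

4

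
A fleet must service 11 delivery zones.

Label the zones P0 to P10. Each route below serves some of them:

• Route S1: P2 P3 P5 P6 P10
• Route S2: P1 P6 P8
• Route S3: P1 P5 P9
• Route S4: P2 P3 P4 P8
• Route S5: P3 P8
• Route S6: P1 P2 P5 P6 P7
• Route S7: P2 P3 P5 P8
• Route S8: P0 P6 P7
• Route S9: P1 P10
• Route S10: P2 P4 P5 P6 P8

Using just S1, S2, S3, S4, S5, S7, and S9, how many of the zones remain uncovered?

Union of S1, S2, S3, S4, S5, S7, S9 = {P1, P2, P3, P4, P5, P6, P8, P9, P10}.
Not covered: P0, P7 — 2 zones.

2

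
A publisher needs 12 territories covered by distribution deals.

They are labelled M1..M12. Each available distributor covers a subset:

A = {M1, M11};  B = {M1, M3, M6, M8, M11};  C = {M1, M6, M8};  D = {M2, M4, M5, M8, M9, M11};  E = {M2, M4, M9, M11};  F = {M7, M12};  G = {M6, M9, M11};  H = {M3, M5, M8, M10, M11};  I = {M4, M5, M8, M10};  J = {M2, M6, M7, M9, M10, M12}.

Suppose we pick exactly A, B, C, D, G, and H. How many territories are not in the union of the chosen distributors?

2

Union of A, B, C, D, G, H = {M1, M2, M3, M4, M5, M6, M8, M9, M10, M11}.
Not covered: M7, M12 — 2 territories.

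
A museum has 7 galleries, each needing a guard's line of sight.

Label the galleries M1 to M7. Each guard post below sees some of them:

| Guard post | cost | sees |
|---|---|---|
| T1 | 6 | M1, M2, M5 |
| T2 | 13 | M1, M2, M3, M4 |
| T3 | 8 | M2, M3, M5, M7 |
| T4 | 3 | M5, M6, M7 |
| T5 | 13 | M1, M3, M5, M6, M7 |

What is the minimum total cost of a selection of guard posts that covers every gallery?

T2, T4 together cover every gallery (T2 ∪ T4 = {M1, M2, M3, M4, M5, M6, M7}); total cost 13 + 3 = 16.
The greedy pick T4, T1, T2 costs 22; no covering selection beats 16.

16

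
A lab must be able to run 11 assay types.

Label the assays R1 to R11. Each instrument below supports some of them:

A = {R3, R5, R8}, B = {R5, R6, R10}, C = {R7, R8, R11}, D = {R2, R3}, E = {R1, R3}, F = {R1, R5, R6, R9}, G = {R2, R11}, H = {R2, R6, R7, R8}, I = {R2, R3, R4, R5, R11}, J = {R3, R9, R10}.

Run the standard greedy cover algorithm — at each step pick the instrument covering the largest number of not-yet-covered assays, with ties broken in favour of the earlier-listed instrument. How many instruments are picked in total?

4

Greedy: pick I (covers 5 new) → pick F (covers 3 new) → pick C (covers 2 new) → pick B (covers 1 new). Total picks: 4.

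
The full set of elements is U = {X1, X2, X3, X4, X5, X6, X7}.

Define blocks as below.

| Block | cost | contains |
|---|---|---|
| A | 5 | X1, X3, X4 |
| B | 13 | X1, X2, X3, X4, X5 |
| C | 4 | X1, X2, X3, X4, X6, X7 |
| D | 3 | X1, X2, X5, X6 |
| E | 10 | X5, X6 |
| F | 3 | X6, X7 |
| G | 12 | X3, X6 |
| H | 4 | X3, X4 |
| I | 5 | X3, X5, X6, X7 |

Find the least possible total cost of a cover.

7

C, D together cover every element (C ∪ D = {X1, X2, X3, X4, X5, X6, X7}); total cost 4 + 3 = 7.
No covering selection has total cost below 7.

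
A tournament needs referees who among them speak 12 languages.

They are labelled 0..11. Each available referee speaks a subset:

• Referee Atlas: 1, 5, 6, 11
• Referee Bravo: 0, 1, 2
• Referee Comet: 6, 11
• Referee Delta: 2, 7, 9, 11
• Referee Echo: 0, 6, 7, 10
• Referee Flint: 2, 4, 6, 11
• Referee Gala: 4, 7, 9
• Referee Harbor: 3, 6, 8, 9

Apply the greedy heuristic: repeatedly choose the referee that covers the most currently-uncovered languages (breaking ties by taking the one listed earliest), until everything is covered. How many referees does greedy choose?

5

Greedy: pick Atlas (covers 4 new) → pick Delta (covers 3 new) → pick Echo (covers 2 new) → pick Harbor (covers 2 new) → pick Flint (covers 1 new). Total picks: 5.
(The true minimum cover uses only 4 referees, so greedy is not optimal here.)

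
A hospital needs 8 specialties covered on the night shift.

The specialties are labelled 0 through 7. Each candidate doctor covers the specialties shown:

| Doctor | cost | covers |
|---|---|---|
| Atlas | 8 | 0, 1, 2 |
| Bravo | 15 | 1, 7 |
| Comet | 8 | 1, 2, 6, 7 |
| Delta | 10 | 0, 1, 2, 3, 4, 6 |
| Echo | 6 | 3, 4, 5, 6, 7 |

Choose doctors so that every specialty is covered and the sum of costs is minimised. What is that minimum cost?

Atlas, Echo together cover every specialty (Atlas ∪ Echo = {0, 1, 2, 3, 4, 5, 6, 7}); total cost 8 + 6 = 14.
No covering selection has total cost below 14.

14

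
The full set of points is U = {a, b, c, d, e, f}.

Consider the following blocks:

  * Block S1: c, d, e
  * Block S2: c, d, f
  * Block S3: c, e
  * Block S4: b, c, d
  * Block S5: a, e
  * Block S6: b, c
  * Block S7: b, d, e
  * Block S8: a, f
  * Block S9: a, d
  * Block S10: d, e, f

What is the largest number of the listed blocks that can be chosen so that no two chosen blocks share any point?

S4, S8 are pairwise disjoint (S4={b,c,d}; S8={a,f}).
Every remaining block overlaps one of these, and no 3 of the listed blocks are pairwise disjoint, so 2 is the maximum.

2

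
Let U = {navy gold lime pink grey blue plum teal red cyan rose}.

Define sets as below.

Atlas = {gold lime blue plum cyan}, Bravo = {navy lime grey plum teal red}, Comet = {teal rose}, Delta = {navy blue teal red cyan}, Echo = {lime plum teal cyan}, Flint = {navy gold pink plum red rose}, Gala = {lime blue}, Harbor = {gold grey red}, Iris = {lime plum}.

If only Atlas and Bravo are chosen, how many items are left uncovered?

Union of Atlas, Bravo = {navy, gold, lime, grey, blue, plum, teal, red, cyan}.
Not covered: pink, rose — 2 items.

2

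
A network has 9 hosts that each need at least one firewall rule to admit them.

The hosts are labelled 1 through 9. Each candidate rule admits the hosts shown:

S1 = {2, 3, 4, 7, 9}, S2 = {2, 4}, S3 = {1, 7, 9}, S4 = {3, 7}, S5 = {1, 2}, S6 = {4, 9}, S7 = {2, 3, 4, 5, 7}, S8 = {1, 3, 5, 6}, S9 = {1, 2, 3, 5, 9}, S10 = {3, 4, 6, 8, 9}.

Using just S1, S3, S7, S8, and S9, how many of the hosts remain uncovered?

Union of S1, S3, S7, S8, S9 = {1, 2, 3, 4, 5, 6, 7, 9}.
Not covered: 8 — 1 host.

1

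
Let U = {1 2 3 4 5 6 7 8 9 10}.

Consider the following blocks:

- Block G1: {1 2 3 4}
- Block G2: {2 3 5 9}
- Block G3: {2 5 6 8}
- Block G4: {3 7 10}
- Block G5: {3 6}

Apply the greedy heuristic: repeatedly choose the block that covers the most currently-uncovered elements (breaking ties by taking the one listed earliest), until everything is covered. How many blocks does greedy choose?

4

Greedy: pick G1 (covers 4 new) → pick G3 (covers 3 new) → pick G4 (covers 2 new) → pick G2 (covers 1 new). Total picks: 4.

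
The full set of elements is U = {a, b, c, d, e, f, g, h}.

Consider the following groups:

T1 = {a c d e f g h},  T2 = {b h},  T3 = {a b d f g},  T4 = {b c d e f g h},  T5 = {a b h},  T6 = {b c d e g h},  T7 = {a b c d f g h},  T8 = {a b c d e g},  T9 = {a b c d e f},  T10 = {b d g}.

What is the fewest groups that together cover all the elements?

T1 and T7 cover everything between them: the union {a, b, c, d, e, f, g, h} is all of U.
No single group has all 8 elements (the largest, T1, has 7), so 2 is optimal.

2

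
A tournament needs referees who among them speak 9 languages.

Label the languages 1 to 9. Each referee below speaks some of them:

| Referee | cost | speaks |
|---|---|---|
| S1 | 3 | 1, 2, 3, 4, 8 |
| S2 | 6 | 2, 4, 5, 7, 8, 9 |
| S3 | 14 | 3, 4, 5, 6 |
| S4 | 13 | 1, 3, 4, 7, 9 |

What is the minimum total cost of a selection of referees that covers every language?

S1, S2, S3 together cover every language (S1 ∪ S2 ∪ S3 = {1, 2, 3, 4, 5, 6, 7, 8, 9}); total cost 3 + 6 + 14 = 23.
No covering selection has total cost below 23.

23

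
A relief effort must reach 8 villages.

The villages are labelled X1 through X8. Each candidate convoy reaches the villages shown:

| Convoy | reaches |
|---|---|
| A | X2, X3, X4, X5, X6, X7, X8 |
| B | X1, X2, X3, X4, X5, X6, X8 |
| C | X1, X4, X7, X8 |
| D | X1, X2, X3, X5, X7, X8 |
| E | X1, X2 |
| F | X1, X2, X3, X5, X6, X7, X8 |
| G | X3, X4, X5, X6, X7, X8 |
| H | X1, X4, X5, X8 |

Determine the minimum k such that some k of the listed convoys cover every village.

2

B and D together: B ∪ D = {X1, X2, X3, X4, X5, X6, X7, X8} — every village is covered.
No single convoy has all 8 villages (the largest, A, has 7), so 2 is optimal.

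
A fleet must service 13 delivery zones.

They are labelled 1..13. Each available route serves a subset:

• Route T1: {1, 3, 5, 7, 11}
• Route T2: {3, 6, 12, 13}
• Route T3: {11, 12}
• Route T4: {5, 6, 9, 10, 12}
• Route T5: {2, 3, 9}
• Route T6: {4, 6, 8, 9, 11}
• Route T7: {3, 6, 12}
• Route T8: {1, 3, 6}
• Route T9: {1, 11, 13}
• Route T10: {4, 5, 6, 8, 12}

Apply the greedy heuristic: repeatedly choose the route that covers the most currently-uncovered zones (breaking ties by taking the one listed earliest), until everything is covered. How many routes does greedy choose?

5

Greedy: pick T1 (covers 5 new) → pick T4 (covers 4 new) → pick T6 (covers 2 new) → pick T2 (covers 1 new) → pick T5 (covers 1 new). Total picks: 5.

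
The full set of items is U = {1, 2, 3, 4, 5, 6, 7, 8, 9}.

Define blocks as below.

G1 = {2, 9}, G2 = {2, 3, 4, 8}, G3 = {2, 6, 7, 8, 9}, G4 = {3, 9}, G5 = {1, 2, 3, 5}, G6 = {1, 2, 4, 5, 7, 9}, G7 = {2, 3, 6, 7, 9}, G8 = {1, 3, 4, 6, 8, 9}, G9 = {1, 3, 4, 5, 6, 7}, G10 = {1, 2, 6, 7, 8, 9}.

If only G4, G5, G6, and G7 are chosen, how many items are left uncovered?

Union of G4, G5, G6, G7 = {1, 2, 3, 4, 5, 6, 7, 9}.
Not covered: 8 — 1 item.

1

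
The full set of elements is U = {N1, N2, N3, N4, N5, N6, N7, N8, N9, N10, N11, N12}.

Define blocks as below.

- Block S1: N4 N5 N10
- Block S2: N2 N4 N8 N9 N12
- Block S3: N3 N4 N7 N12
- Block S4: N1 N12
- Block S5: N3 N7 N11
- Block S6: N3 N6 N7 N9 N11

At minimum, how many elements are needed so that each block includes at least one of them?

H = {N3, N5, N12} meets every block (each contains at least one member of H), and |H| = 3.
The blocks S1, S4, S6 are pairwise disjoint, so any hitting set needs a separate element for each — at least 3. Hence 3 is optimal.

3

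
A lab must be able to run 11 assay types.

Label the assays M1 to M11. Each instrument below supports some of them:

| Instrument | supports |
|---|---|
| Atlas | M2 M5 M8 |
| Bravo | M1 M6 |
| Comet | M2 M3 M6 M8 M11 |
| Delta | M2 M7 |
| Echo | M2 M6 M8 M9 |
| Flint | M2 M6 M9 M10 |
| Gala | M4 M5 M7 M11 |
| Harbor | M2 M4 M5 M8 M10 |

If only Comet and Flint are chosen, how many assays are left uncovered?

Union of Comet, Flint = {M2, M3, M6, M8, M9, M10, M11}.
Not covered: M1, M4, M5, M7 — 4 assays.

4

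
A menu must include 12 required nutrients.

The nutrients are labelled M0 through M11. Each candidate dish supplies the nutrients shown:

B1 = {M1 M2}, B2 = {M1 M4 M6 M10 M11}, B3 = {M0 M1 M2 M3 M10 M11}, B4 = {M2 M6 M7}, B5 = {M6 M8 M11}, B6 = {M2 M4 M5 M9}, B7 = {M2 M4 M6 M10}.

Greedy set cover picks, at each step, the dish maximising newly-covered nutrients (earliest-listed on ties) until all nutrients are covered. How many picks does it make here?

4

Greedy: pick B3 (covers 6 new) → pick B6 (covers 3 new) → pick B4 (covers 2 new) → pick B5 (covers 1 new). Total picks: 4.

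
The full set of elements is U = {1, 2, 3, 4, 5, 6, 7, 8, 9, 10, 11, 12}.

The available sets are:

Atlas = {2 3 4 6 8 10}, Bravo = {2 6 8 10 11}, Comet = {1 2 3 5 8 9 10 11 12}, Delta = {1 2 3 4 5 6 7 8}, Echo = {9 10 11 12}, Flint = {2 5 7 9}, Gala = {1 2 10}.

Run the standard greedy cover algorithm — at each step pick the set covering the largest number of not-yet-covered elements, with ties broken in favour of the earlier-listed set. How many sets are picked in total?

Greedy: pick Comet (covers 9 new) → pick Delta (covers 3 new). Total picks: 2.

2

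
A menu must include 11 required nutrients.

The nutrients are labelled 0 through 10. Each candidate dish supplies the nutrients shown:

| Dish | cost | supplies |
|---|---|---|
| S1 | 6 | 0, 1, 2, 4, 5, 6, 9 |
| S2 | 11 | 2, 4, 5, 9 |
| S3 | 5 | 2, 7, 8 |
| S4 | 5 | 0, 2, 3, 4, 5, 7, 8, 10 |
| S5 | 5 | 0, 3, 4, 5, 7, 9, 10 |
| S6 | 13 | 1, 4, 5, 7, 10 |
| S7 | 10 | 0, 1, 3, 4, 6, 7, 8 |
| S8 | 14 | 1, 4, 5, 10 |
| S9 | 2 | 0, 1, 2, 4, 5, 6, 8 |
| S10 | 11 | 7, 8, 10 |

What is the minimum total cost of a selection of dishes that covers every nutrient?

S5, S9 together cover every nutrient (S5 ∪ S9 = {0, 1, 2, 3, 4, 5, 6, 7, 8, 9, 10}); total cost 5 + 2 = 7.
No covering selection has total cost below 7.

7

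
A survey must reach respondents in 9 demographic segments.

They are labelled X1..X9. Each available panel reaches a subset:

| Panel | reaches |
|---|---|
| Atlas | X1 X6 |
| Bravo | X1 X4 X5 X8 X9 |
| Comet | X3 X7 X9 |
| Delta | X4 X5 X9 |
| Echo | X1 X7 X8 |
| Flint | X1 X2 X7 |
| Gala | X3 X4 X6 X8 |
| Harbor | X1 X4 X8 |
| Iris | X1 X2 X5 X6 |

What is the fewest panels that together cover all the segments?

Take {Bravo, Comet, Iris}. Their union is {X1, X2, X3, X4, X5, X6, X7, X8, X9}, which is all 9 segments.
No 2 of the 9 panels cover everything (all 36 combinations miss at least one segment), so 3 is optimal.

3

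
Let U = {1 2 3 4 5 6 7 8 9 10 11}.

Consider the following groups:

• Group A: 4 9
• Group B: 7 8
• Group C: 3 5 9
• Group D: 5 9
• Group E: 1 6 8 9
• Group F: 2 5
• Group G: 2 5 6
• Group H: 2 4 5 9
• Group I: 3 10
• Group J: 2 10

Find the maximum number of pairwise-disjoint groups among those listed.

A, B, G, I are pairwise disjoint (A={4,9}; B={7,8}; G={2,5,6}; I={3,10}).
Every remaining group overlaps one of these, and no 5 of the listed groups are pairwise disjoint, so 4 is the maximum.

4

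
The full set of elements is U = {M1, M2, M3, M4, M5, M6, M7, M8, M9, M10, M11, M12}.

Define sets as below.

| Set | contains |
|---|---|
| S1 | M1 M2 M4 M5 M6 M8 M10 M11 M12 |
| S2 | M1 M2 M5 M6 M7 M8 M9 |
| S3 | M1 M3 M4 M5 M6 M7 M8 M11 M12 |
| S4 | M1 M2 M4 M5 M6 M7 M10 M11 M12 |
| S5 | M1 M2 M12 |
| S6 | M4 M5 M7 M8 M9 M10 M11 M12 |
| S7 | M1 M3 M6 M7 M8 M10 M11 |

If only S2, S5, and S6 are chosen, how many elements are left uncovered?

Union of S2, S5, S6 = {M1, M2, M4, M5, M6, M7, M8, M9, M10, M11, M12}.
Not covered: M3 — 1 element.

1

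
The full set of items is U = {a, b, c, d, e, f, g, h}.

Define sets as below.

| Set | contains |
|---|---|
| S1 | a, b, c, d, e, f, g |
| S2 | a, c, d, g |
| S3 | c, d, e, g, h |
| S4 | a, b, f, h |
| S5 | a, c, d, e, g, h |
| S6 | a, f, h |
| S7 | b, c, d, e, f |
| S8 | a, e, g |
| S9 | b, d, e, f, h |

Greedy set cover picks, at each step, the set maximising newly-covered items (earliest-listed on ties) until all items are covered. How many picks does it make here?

2

Greedy: pick S1 (covers 7 new) → pick S3 (covers 1 new). Total picks: 2.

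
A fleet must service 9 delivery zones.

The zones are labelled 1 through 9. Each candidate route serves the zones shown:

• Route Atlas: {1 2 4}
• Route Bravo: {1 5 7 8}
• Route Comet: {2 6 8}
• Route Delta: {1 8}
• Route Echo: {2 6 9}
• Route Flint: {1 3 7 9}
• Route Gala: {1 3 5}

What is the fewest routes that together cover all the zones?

4

Atlas and Bravo and Comet and Flint together: Atlas ∪ Bravo ∪ Comet ∪ Flint = {1, 2, 3, 4, 5, 6, 7, 8, 9} — every zone is covered.
No 3 of the 7 routes cover everything (all 35 combinations miss at least one zone), so 4 is optimal.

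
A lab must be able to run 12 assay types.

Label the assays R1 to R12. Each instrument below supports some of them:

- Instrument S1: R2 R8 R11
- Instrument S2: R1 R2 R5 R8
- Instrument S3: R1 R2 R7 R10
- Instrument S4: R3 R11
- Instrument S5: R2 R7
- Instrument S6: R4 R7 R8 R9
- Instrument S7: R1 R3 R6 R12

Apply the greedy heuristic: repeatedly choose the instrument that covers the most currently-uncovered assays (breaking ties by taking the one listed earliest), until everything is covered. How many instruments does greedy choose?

Greedy: pick S2 (covers 4 new) → pick S6 (covers 3 new) → pick S7 (covers 3 new) → pick S1 (covers 1 new) → pick S3 (covers 1 new). Total picks: 5.

5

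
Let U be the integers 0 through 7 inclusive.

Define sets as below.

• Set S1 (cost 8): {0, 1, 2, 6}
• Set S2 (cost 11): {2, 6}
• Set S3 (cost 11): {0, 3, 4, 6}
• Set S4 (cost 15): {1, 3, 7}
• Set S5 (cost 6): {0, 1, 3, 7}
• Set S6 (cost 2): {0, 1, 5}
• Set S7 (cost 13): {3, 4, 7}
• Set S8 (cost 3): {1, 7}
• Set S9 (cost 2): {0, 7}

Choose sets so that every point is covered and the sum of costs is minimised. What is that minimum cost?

23

S1, S3, S6, S9 together cover every point (S1 ∪ S3 ∪ S6 ∪ S9 = {0, 1, 2, 3, 4, 5, 6, 7}); total cost 8 + 11 + 2 + 2 = 23.
No covering selection has total cost below 23.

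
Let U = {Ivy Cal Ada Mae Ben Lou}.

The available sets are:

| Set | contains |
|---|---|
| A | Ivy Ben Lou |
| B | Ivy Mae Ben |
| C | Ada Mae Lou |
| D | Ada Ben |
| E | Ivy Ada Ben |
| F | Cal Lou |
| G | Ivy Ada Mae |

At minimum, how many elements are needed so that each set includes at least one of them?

3

H = {Mae, Ben, Lou} meets every set (each contains at least one member of H), and |H| = 3.
No choice of 2 elements meets every set, so 3 is the minimum.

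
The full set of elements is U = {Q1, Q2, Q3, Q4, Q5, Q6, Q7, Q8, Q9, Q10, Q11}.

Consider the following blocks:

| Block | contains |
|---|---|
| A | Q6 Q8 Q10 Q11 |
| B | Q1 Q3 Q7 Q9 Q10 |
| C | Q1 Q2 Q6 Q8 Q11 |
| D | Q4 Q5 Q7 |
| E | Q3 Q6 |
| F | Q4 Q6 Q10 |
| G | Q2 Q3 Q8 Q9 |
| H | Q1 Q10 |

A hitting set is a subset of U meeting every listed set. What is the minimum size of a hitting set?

The 4 elements {Q3, Q5, Q10, Q11} hit every block.
No choice of 3 elements meets every block, so 4 is the minimum.

4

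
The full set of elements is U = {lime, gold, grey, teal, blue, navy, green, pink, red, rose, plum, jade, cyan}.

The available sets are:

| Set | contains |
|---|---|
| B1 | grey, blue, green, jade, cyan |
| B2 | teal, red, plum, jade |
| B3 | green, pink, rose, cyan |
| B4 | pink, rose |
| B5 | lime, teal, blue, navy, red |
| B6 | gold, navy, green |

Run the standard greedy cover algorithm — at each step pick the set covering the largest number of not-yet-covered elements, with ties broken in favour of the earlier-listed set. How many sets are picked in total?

Greedy: pick B1 (covers 5 new) → pick B5 (covers 4 new) → pick B3 (covers 2 new) → pick B2 (covers 1 new) → pick B6 (covers 1 new). Total picks: 5.

5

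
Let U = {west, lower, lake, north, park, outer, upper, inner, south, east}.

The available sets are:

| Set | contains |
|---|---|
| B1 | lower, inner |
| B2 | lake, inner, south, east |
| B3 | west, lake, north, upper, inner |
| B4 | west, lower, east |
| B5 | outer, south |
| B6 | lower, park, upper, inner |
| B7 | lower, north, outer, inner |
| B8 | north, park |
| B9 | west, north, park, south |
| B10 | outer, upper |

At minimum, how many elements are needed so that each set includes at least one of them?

The 4 elements {lower, north, outer, east} hit every set.
No choice of 3 elements meets every set, so 4 is the minimum.

4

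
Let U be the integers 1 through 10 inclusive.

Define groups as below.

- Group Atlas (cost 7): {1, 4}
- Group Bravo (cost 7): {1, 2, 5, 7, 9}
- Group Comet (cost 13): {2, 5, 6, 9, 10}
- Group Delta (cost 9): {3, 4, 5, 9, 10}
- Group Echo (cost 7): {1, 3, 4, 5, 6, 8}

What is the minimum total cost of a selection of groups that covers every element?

23

Bravo, Delta, Echo together cover every element (Bravo ∪ Delta ∪ Echo = {1, 2, 3, 4, 5, 6, 7, 8, 9, 10}); total cost 7 + 9 + 7 = 23.
No covering selection has total cost below 23.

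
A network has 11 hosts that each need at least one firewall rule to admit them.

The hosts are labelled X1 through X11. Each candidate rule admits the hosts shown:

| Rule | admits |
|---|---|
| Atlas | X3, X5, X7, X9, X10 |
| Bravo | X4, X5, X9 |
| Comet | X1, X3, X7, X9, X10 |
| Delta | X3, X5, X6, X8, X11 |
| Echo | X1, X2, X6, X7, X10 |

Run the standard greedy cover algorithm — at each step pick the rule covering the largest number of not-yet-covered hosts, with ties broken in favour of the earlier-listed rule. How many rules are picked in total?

4

Greedy: pick Atlas (covers 5 new) → pick Delta (covers 3 new) → pick Echo (covers 2 new) → pick Bravo (covers 1 new). Total picks: 4.
(The true minimum cover uses only 3 rules, so greedy is not optimal here.)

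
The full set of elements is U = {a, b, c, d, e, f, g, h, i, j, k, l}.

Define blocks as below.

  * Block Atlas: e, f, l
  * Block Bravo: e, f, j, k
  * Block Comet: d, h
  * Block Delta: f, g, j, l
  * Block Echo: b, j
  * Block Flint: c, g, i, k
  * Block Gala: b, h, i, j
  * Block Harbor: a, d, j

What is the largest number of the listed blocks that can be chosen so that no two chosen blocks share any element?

Atlas, Comet, Echo, Flint are pairwise disjoint (Atlas={e,f,l}; Comet={d,h}; Echo={b,j}; Flint={c,g,i,k}).
Every remaining block overlaps one of these, and no 5 of the listed blocks are pairwise disjoint, so 4 is the maximum.

4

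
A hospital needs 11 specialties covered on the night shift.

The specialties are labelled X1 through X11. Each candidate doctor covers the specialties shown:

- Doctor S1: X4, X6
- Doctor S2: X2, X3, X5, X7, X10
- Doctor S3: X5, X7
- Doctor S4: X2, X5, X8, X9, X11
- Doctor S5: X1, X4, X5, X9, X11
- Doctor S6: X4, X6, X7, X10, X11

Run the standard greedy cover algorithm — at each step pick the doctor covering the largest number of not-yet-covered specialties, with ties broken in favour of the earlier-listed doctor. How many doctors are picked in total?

4

Greedy: pick S2 (covers 5 new) → pick S5 (covers 4 new) → pick S1 (covers 1 new) → pick S4 (covers 1 new). Total picks: 4.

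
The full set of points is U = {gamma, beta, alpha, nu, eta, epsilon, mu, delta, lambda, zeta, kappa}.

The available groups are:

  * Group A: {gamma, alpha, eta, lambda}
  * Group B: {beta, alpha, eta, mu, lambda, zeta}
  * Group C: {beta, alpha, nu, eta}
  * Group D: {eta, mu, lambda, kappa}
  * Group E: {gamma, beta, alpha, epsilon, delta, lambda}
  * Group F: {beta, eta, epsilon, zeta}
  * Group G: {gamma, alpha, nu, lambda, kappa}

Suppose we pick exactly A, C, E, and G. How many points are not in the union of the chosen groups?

2

Union of A, C, E, G = {gamma, beta, alpha, nu, eta, epsilon, delta, lambda, kappa}.
Not covered: mu, zeta — 2 points.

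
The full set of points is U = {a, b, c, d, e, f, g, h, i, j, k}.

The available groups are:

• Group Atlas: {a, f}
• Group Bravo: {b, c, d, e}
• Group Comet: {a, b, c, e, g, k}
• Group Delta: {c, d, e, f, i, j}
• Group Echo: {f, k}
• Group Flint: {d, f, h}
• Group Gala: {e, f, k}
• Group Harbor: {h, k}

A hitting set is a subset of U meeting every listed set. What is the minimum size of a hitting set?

Take T = {a, d, k}. Each listed group contains at least one of these, so T is a hitting set of size 3.
The groups Atlas, Bravo, Harbor are pairwise disjoint, so any hitting set needs a separate point for each — at least 3. Hence 3 is optimal.

3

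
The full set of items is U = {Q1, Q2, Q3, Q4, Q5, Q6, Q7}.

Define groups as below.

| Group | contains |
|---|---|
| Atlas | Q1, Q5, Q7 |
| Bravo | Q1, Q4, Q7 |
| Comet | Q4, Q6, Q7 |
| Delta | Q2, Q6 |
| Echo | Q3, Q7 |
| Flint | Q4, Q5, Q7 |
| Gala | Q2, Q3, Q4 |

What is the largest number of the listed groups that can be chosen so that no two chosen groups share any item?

2

Delta, Flint are pairwise disjoint (Delta={Q2,Q6}; Flint={Q4,Q5,Q7}).
Every remaining group overlaps one of these, and no 3 of the listed groups are pairwise disjoint, so 2 is the maximum.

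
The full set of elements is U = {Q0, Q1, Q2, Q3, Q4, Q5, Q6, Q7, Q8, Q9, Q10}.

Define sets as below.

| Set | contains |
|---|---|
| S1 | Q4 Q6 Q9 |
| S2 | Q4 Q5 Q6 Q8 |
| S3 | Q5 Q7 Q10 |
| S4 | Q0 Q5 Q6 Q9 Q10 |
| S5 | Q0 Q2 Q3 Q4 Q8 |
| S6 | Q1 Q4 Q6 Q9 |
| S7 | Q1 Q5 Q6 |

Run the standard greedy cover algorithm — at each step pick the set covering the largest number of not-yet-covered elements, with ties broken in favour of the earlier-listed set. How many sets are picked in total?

4

Greedy: pick S4 (covers 5 new) → pick S5 (covers 4 new) → pick S3 (covers 1 new) → pick S6 (covers 1 new). Total picks: 4.
(The true minimum cover uses only 3 sets, so greedy is not optimal here.)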